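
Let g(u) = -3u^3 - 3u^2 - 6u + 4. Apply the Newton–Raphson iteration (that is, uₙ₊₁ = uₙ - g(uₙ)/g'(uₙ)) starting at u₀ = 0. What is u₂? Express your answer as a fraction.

32/63

g'(u) = -9u^2 - 6u - 6.
g(0) = 4, g'(0) = -6, so u₁ = 0 - 4/(-6) = 2/3.
g(2/3) = -20/9, g'(2/3) = -14, so u₂ = (2/3) - (-20/9)/(-14) = 32/63.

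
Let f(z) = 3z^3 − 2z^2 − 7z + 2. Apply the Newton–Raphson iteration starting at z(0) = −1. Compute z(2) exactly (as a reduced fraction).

f'(z) = 9z^2 − 4z − 7.
f(−1) = 4, f'(−1) = 6, so z(1) = (−1) − 4/6 = −5/3.
f(−5/3) = −52/9, f'(−5/3) = 74/3, so z(2) = (−5/3) − (−52/9)/(74/3) = −53/37.

−53/37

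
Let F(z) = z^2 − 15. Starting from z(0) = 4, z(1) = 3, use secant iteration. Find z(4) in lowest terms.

F(4) = 1, F(3) = −6. z(2) = 3 − (−6)·(3 − 4)/((−6) − 1) = 27/7.
F(3) = −6, F(27/7) = −6/49. z(3) = (27/7) − (−6/49)·((27/7) − 3)/((−6/49) − (−6)) = 31/8.
F(27/7) = −6/49, F(31/8) = 1/64. z(4) = (31/8) − (1/64)·((31/8) − (27/7))/((1/64) − (−6/49)) = 1677/433.

1677/433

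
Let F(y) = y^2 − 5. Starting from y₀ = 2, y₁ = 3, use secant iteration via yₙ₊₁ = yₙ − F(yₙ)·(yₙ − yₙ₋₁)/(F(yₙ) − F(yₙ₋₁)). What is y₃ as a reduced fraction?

29/13

F(2) = −1, F(3) = 4. y₂ = 3 − 4·(3 − 2)/(4 − (−1)) = 11/5.
F(3) = 4, F(11/5) = −4/25. y₃ = (11/5) − (−4/25)·((11/5) − 3)/((−4/25) − 4) = 29/13.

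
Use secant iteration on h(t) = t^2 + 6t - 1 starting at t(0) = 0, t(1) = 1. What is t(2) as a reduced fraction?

1/7

h(0) = -1, h(1) = 6. t(2) = 1 - 6·(1 - 0)/(6 - (-1)) = 1/7.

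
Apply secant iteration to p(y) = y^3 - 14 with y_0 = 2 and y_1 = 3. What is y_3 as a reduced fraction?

p(2) = -6, p(3) = 13. y_2 = 3 - 13·(3 - 2)/(13 - (-6)) = 44/19.
p(3) = 13, p(44/19) = -10842/6859. y_3 = (44/19) - (-10842/6859)·((44/19) - 3)/((-10842/6859) - 13) = 18386/7693.

18386/7693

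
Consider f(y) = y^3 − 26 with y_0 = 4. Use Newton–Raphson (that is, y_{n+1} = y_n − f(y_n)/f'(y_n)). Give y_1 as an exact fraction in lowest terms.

f'(y) = 3y^2.
f(4) = 38, f'(4) = 48, so y_1 = 4 − 38/48 = 77/24.

77/24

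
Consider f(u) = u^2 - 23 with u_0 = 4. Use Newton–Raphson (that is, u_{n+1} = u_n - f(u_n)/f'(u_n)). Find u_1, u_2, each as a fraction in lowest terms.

u_1 = 39/8, u_2 = 2993/624

f'(u) = 2u.
f(4) = -7, f'(4) = 8, so u_1 = 4 - (-7)/8 = 39/8.
f(39/8) = 49/64, f'(39/8) = 39/4, so u_2 = (39/8) - (49/64)/(39/4) = 2993/624.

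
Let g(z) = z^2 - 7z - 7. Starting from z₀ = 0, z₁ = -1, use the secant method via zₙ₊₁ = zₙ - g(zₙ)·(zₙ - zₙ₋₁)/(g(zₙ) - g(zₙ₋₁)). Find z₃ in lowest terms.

-63/71

g(0) = -7, g(-1) = 1. z₂ = (-1) - 1·((-1) - 0)/(1 - (-7)) = -7/8.
g(-1) = 1, g(-7/8) = -7/64. z₃ = (-7/8) - (-7/64)·((-7/8) - (-1))/((-7/64) - 1) = -63/71.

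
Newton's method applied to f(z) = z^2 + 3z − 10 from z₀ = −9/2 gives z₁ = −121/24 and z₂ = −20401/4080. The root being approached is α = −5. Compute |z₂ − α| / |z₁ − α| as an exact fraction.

1/170

z₁ − α = −121/24 − (−5) = −121/24 + 5 = −1/24, so |z₁ − α| = 1/24.
z₂ − α = −20401/4080 − (−5) = −20401/4080 + 5 = −1/4080, so |z₂ − α| = 1/4080.
Ratio = (1/4080) / (1/24) = 1/170.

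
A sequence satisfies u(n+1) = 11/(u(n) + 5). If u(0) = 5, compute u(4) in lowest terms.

4565/2746

u(1) = 11/(5 + 5) = 11/10.
u(2) = 11/(11/10 + 5) = 110/61.
u(3) = 11/(110/61 + 5) = 671/415.
u(4) = 11/(671/415 + 5) = 4565/2746.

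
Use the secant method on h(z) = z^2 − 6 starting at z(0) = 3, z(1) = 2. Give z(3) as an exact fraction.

h(3) = 3, h(2) = −2. z(2) = 2 − (−2)·(2 − 3)/((−2) − 3) = 12/5.
h(2) = −2, h(12/5) = −6/25. z(3) = (12/5) − (−6/25)·((12/5) − 2)/((−6/25) − (−2)) = 27/11.

27/11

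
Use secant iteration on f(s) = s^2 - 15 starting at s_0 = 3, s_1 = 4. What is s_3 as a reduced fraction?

213/55

f(3) = -6, f(4) = 1. s_2 = 4 - 1·(4 - 3)/(1 - (-6)) = 27/7.
f(4) = 1, f(27/7) = -6/49. s_3 = (27/7) - (-6/49)·((27/7) - 4)/((-6/49) - 1) = 213/55.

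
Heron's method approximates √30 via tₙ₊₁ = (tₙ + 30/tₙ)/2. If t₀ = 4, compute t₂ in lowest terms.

t₁ = (4 + 30/4)/2 = 23/4.
t₂ = (23/4 + 30/(23/4))/2 = 1009/184.

1009/184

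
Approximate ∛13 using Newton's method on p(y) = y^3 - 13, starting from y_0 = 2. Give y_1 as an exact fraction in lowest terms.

p'(y) = 3y^2.
p(2) = -5, p'(2) = 12, so y_1 = 2 - (-5)/12 = 29/12.

29/12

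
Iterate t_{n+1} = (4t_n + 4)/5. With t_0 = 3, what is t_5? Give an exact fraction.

11476/3125

t_1 = (4·3 + 4)/5 = 16/5.
t_2 = (4·(16/5) + 4)/5 = 84/25.
t_3 = (4·(84/25) + 4)/5 = 436/125.
t_4 = (4·(436/125) + 4)/5 = 2244/625.
t_5 = (4·(2244/625) + 4)/5 = 11476/3125.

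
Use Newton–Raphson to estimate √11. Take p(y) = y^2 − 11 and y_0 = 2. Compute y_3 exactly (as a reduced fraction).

319201/96240

p'(y) = 2y.
p(2) = −7, p'(2) = 4, so y_1 = 2 − (−7)/4 = 15/4.
p(15/4) = 49/16, p'(15/4) = 15/2, so y_2 = (15/4) − (49/16)/(15/2) = 401/120.
p(401/120) = 2401/14400, p'(401/120) = 401/60, so y_3 = (401/120) − (2401/14400)/(401/60) = 319201/96240.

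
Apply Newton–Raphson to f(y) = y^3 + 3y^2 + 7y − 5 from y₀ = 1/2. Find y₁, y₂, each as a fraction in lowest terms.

f'(y) = 3y^2 + 6y + 7.
f(1/2) = −5/8, f'(1/2) = 43/4, so y₁ = (1/2) − (−5/8)/(43/4) = 24/43.
f(24/43) = 1225/79507, f'(24/43) = 20863/1849, so y₂ = (24/43) − (1225/79507)/(20863/1849) = 499487/897109.

y₁ = 24/43, y₂ = 499487/897109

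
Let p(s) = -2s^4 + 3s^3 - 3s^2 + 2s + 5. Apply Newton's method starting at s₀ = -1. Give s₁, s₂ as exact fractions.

s₁ = -4/5, s₂ = -7781/10410

p'(s) = -8s^3 + 9s^2 - 6s + 2.
p(-1) = -5, p'(-1) = 25, so s₁ = (-1) - (-5)/25 = -4/5.
p(-4/5) = -547/625, p'(-4/5) = 2082/125, so s₂ = (-4/5) - (-547/625)/(2082/125) = -7781/10410.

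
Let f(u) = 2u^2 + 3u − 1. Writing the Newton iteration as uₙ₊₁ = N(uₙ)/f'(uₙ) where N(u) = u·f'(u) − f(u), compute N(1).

f'(u) = 4u + 3.
N(u) = u·f'(u) − f(u) = u·(4u + 3) − (2u^2 + 3u − 1) = 2u^2 + 1.
N(1) = 3.

3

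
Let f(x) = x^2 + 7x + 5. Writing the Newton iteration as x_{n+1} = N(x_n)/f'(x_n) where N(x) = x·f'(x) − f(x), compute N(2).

−1

f'(x) = 2x + 7.
N(x) = x·f'(x) − f(x) = x·(2x + 7) − (x^2 + 7x + 5) = x^2 − 5.
N(2) = −1.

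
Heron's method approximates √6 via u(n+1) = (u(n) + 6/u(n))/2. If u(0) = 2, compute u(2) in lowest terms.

49/20

u(1) = (2 + 6/2)/2 = 5/2.
u(2) = (5/2 + 6/(5/2))/2 = 49/20.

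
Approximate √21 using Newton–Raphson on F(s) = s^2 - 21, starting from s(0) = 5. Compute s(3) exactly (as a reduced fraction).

277727/60605

F'(s) = 2s.
F(5) = 4, F'(5) = 10, so s(1) = 5 - 4/10 = 23/5.
F(23/5) = 4/25, F'(23/5) = 46/5, so s(2) = (23/5) - (4/25)/(46/5) = 527/115.
F(527/115) = 4/13225, F'(527/115) = 1054/115, so s(3) = (527/115) - (4/13225)/(1054/115) = 277727/60605.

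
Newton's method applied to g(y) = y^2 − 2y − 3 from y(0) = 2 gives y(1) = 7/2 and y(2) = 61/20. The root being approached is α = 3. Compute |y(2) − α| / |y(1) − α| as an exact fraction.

y(1) − α = 7/2 − 3 = 1/2, so |y(1) − α| = 1/2.
y(2) − α = 61/20 − 3 = 1/20, so |y(2) − α| = 1/20.
Ratio = (1/20) / (1/2) = 1/10.

1/10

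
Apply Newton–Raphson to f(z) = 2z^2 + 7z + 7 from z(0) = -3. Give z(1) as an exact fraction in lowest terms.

f'(z) = 4z + 7.
f(-3) = 4, f'(-3) = -5, so z(1) = (-3) - 4/(-5) = -11/5.

-11/5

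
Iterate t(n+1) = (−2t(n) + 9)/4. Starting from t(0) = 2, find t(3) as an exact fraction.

t(1) = (−2·2 + 9)/4 = 5/4.
t(2) = (−2·(5/4) + 9)/4 = 13/8.
t(3) = (−2·(13/8) + 9)/4 = 23/16.

23/16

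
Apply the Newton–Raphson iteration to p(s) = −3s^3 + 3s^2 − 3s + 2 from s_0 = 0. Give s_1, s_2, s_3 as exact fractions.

s_1 = 2/3, s_2 = 22/27, s_3 = 21350/26811

p'(s) = −9s^2 + 6s − 3.
p(0) = 2, p'(0) = −3, so s_1 = 0 − 2/(−3) = 2/3.
p(2/3) = 4/9, p'(2/3) = −3, so s_2 = (2/3) − (4/9)/(−3) = 22/27.
p(22/27) = −496/6561, p'(22/27) = −331/81, so s_3 = (22/27) − (−496/6561)/(−331/81) = 21350/26811.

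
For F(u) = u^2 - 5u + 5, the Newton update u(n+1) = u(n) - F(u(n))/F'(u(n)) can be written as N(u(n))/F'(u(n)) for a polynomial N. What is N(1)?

-4

F'(u) = 2u - 5.
N(u) = u·F'(u) - F(u) = u·(2u - 5) - (u^2 - 5u + 5) = u^2 - 5.
N(1) = -4.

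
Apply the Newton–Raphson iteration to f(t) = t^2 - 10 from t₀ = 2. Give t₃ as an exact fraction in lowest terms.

15761/4984

f'(t) = 2t.
f(2) = -6, f'(2) = 4, so t₁ = 2 - (-6)/4 = 7/2.
f(7/2) = 9/4, f'(7/2) = 7, so t₂ = (7/2) - (9/4)/7 = 89/28.
f(89/28) = 81/784, f'(89/28) = 89/14, so t₃ = (89/28) - (81/784)/(89/14) = 15761/4984.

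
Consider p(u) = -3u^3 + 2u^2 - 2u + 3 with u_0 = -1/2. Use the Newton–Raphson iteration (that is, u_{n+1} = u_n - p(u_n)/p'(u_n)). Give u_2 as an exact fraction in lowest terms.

46483/24775

p'(u) = -9u^2 + 4u - 2.
p(-1/2) = 39/8, p'(-1/2) = -25/4, so u_1 = (-1/2) - (39/8)/(-25/4) = 7/25.
p(7/25) = 39546/15625, p'(7/25) = -991/625, so u_2 = (7/25) - (39546/15625)/(-991/625) = 46483/24775.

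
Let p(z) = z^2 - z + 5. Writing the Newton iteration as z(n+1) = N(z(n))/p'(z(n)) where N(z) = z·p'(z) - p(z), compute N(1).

p'(z) = 2z - 1.
N(z) = z·p'(z) - p(z) = z·(2z - 1) - (z^2 - z + 5) = z^2 - 5.
N(1) = -4.

-4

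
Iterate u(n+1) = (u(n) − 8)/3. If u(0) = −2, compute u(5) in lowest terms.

−970/243

u(1) = ((−2) − 8)/3 = −10/3.
u(2) = ((−10/3) − 8)/3 = −34/9.
u(3) = ((−34/9) − 8)/3 = −106/27.
u(4) = ((−106/27) − 8)/3 = −322/81.
u(5) = ((−322/81) − 8)/3 = −970/243.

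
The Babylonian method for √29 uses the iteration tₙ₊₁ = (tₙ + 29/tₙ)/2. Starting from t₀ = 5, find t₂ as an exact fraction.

t₁ = (5 + 29/5)/2 = 27/5.
t₂ = (27/5 + 29/(27/5))/2 = 727/135.

727/135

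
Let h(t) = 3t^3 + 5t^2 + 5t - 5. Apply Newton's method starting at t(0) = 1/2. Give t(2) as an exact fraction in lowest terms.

h'(t) = 9t^2 + 10t + 5.
h(1/2) = -7/8, h'(1/2) = 49/4, so t(1) = (1/2) - (-7/8)/(49/4) = 4/7.
h(4/7) = 17/343, h'(4/7) = 669/49, so t(2) = (4/7) - (17/343)/(669/49) = 2659/4683.

2659/4683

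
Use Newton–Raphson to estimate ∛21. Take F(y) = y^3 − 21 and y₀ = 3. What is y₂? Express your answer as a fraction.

F'(y) = 3y^2.
F(3) = 6, F'(3) = 27, so y₁ = 3 − 6/27 = 25/9.
F(25/9) = 316/729, F'(25/9) = 625/27, so y₂ = (25/9) − (316/729)/(625/27) = 46559/16875.

46559/16875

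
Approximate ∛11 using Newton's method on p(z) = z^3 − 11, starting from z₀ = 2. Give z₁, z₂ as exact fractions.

p'(z) = 3z^2.
p(2) = −3, p'(2) = 12, so z₁ = 2 − (−3)/12 = 9/4.
p(9/4) = 25/64, p'(9/4) = 243/16, so z₂ = (9/4) − (25/64)/(243/16) = 1081/486.

z₁ = 9/4, z₂ = 1081/486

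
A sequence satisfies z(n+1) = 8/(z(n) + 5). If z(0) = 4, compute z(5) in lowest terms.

16872/13241

z(1) = 8/(4 + 5) = 8/9.
z(2) = 8/(8/9 + 5) = 72/53.
z(3) = 8/(72/53 + 5) = 424/337.
z(4) = 8/(424/337 + 5) = 2696/2109.
z(5) = 8/(2696/2109 + 5) = 16872/13241.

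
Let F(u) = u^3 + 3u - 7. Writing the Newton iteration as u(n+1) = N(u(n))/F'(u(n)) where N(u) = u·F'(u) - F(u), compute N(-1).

F'(u) = 3u^2 + 3.
N(u) = u·F'(u) - F(u) = u·(3u^2 + 3) - (u^3 + 3u - 7) = 2u^3 + 7.
N(-1) = 5.

5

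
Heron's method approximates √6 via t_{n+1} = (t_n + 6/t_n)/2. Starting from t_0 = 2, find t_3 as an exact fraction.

t_1 = (2 + 6/2)/2 = 5/2.
t_2 = (5/2 + 6/(5/2))/2 = 49/20.
t_3 = (49/20 + 6/(49/20))/2 = 4801/1960.

4801/1960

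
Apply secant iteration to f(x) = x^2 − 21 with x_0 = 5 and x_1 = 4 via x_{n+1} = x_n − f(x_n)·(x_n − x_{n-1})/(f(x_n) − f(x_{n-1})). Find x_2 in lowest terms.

41/9

f(5) = 4, f(4) = −5. x_2 = 4 − (−5)·(4 − 5)/((−5) − 4) = 41/9.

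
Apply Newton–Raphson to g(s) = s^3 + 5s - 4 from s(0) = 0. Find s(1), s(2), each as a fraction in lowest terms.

s(1) = 4/5, s(2) = 628/865

g'(s) = 3s^2 + 5.
g(0) = -4, g'(0) = 5, so s(1) = 0 - (-4)/5 = 4/5.
g(4/5) = 64/125, g'(4/5) = 173/25, so s(2) = (4/5) - (64/125)/(173/25) = 628/865.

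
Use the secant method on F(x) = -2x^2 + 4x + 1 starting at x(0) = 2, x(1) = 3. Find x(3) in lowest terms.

F(2) = 1, F(3) = -5. x(2) = 3 - (-5)·(3 - 2)/((-5) - 1) = 13/6.
F(3) = -5, F(13/6) = 5/18. x(3) = (13/6) - (5/18)·((13/6) - 3)/((5/18) - (-5)) = 42/19.

42/19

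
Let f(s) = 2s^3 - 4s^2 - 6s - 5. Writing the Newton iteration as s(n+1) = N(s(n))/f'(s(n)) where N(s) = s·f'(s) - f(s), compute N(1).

f'(s) = 6s^2 - 8s - 6.
N(s) = s·f'(s) - f(s) = s·(6s^2 - 8s - 6) - (2s^3 - 4s^2 - 6s - 5) = 4s^3 - 4s^2 + 5.
N(1) = 5.

5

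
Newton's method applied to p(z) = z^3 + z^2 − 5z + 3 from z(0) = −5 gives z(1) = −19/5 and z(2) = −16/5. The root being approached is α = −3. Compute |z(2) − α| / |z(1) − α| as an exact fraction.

1/4

z(1) − α = −19/5 − (−3) = −19/5 + 3 = −4/5, so |z(1) − α| = 4/5.
z(2) − α = −16/5 − (−3) = −16/5 + 3 = −1/5, so |z(2) − α| = 1/5.
Ratio = (1/5) / (4/5) = 1/4.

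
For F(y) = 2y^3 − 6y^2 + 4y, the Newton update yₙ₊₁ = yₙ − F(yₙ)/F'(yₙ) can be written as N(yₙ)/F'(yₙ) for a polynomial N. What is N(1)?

−2

F'(y) = 6y^2 − 12y + 4.
N(y) = y·F'(y) − F(y) = y·(6y^2 − 12y + 4) − (2y^3 − 6y^2 + 4y) = 4y^3 − 6y^2.
N(1) = −2.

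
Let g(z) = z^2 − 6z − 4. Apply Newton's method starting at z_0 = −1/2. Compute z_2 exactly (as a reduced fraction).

−3425/5656

g'(z) = 2z − 6.
g(−1/2) = −3/4, g'(−1/2) = −7, so z_1 = (−1/2) − (−3/4)/(−7) = −17/28.
g(−17/28) = 9/784, g'(−17/28) = −101/14, so z_2 = (−17/28) − (9/784)/(−101/14) = −3425/5656.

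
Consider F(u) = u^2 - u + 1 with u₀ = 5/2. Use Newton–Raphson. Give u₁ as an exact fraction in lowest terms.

21/16

F'(u) = 2u - 1.
F(5/2) = 19/4, F'(5/2) = 4, so u₁ = (5/2) - (19/4)/4 = 21/16.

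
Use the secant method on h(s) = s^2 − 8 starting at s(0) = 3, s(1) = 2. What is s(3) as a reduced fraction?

17/6

h(3) = 1, h(2) = −4. s(2) = 2 − (−4)·(2 − 3)/((−4) − 1) = 14/5.
h(2) = −4, h(14/5) = −4/25. s(3) = (14/5) − (−4/25)·((14/5) − 2)/((−4/25) − (−4)) = 17/6.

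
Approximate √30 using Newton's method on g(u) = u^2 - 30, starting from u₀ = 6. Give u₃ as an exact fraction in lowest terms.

116161/21208

g'(u) = 2u.
g(6) = 6, g'(6) = 12, so u₁ = 6 - 6/12 = 11/2.
g(11/2) = 1/4, g'(11/2) = 11, so u₂ = (11/2) - (1/4)/11 = 241/44.
g(241/44) = 1/1936, g'(241/44) = 241/22, so u₃ = (241/44) - (1/1936)/(241/22) = 116161/21208.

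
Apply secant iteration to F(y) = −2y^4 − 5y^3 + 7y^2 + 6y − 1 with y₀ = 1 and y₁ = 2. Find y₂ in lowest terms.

F(1) = 5, F(2) = −33. y₂ = 2 − (−33)·(2 − 1)/((−33) − 5) = 43/38.

43/38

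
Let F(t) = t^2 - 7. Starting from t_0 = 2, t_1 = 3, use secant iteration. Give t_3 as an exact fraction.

37/14

F(2) = -3, F(3) = 2. t_2 = 3 - 2·(3 - 2)/(2 - (-3)) = 13/5.
F(3) = 2, F(13/5) = -6/25. t_3 = (13/5) - (-6/25)·((13/5) - 3)/((-6/25) - 2) = 37/14.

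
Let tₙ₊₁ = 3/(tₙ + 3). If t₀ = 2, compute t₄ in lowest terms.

t₁ = 3/(2 + 3) = 3/5.
t₂ = 3/(3/5 + 3) = 5/6.
t₃ = 3/(5/6 + 3) = 18/23.
t₄ = 3/(18/23 + 3) = 23/29.

23/29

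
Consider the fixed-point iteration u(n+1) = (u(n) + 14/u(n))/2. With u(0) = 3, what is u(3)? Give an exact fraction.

u(1) = (3 + 14/3)/2 = 23/6.
u(2) = (23/6 + 14/(23/6))/2 = 1033/276.
u(3) = (1033/276 + 14/(1033/276))/2 = 2133553/570216.

2133553/570216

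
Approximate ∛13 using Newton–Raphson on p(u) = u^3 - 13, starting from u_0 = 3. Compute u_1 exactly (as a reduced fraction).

67/27

p'(u) = 3u^2.
p(3) = 14, p'(3) = 27, so u_1 = 3 - 14/27 = 67/27.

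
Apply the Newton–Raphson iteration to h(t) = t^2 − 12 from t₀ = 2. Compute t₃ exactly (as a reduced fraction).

97/28

h'(t) = 2t.
h(2) = −8, h'(2) = 4, so t₁ = 2 − (−8)/4 = 4.
h(4) = 4, h'(4) = 8, so t₂ = 4 − 4/8 = 7/2.
h(7/2) = 1/4, h'(7/2) = 7, so t₃ = (7/2) − (1/4)/7 = 97/28.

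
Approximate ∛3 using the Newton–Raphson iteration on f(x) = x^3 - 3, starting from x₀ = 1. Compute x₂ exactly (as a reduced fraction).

f'(x) = 3x^2.
f(1) = -2, f'(1) = 3, so x₁ = 1 - (-2)/3 = 5/3.
f(5/3) = 44/27, f'(5/3) = 25/3, so x₂ = (5/3) - (44/27)/(25/3) = 331/225.

331/225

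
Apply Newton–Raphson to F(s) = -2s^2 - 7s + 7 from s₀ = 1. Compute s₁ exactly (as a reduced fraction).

9/11

F'(s) = -4s - 7.
F(1) = -2, F'(1) = -11, so s₁ = 1 - (-2)/(-11) = 9/11.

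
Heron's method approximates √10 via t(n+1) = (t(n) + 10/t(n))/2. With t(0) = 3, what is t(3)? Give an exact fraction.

t(1) = (3 + 10/3)/2 = 19/6.
t(2) = (19/6 + 10/(19/6))/2 = 721/228.
t(3) = (721/228 + 10/(721/228))/2 = 1039681/328776.

1039681/328776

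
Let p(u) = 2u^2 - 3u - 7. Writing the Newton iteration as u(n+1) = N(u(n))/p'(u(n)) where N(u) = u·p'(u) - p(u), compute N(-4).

39

p'(u) = 4u - 3.
N(u) = u·p'(u) - p(u) = u·(4u - 3) - (2u^2 - 3u - 7) = 2u^2 + 7.
N(-4) = 39.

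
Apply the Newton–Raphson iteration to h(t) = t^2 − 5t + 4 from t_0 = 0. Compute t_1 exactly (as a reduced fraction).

4/5

h'(t) = 2t − 5.
h(0) = 4, h'(0) = −5, so t_1 = 0 − 4/(−5) = 4/5.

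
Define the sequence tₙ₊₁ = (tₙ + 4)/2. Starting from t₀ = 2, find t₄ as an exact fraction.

31/8

t₁ = (2 + 4)/2 = 3.
t₂ = (3 + 4)/2 = 7/2.
t₃ = ((7/2) + 4)/2 = 15/4.
t₄ = ((15/4) + 4)/2 = 31/8.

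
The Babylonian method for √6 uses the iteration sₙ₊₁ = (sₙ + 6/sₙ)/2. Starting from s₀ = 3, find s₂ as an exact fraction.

49/20

s₁ = (3 + 6/3)/2 = 5/2.
s₂ = (5/2 + 6/(5/2))/2 = 49/20.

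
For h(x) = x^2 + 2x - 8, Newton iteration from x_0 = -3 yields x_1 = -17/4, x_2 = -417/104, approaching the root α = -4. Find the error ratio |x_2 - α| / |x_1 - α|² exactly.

x_1 - α = -17/4 - (-4) = -17/4 + 4 = -1/4, so |x_1 - α| = 1/4.
x_2 - α = -417/104 - (-4) = -417/104 + 4 = -1/104, so |x_2 - α| = 1/104.
|x_1 - α|² = 1/16.
Ratio = (1/104) / (1/16) = 2/13.

2/13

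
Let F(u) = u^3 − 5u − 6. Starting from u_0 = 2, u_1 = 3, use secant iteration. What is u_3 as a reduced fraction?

F(2) = −8, F(3) = 6. u_2 = 3 − 6·(3 − 2)/(6 − (−8)) = 18/7.
F(3) = 6, F(18/7) = −636/343. u_3 = (18/7) − (−636/343)·((18/7) − 3)/((−636/343) − 6) = 1200/449.

1200/449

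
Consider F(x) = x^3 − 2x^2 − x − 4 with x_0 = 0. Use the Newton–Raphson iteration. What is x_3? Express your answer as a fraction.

F'(x) = 3x^2 − 4x − 1.
F(0) = −4, F'(0) = −1, so x_1 = 0 − (−4)/(−1) = −4.
F(−4) = −96, F'(−4) = 63, so x_2 = (−4) − (−96)/63 = −52/21.
F(−52/21) = −268288/9261, F'(−52/21) = 4013/147, so x_3 = (−52/21) − (−268288/9261)/(4013/147) = −357740/252819.

−357740/252819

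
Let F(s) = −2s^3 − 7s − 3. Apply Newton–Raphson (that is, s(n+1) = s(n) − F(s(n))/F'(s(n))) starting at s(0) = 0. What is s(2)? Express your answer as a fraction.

−1137/2779

F'(s) = −6s^2 − 7.
F(0) = −3, F'(0) = −7, so s(1) = 0 − (−3)/(−7) = −3/7.
F(−3/7) = 54/343, F'(−3/7) = −397/49, so s(2) = (−3/7) − (54/343)/(−397/49) = −1137/2779.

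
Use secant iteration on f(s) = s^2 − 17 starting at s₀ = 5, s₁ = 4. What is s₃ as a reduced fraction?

301/73

f(5) = 8, f(4) = −1. s₂ = 4 − (−1)·(4 − 5)/((−1) − 8) = 37/9.
f(4) = −1, f(37/9) = −8/81. s₃ = (37/9) − (−8/81)·((37/9) − 4)/((−8/81) − (−1)) = 301/73.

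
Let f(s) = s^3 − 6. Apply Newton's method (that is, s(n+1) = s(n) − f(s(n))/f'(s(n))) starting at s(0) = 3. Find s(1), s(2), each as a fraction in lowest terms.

s(1) = 20/9, s(2) = 10187/5400

f'(s) = 3s^2.
f(3) = 21, f'(3) = 27, so s(1) = 3 − 21/27 = 20/9.
f(20/9) = 3626/729, f'(20/9) = 400/27, so s(2) = (20/9) − (3626/729)/(400/27) = 10187/5400.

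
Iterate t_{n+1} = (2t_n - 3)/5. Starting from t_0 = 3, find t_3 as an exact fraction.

-93/125

t_1 = (2·3 - 3)/5 = 3/5.
t_2 = (2·(3/5) - 3)/5 = -9/25.
t_3 = (2·(-9/25) - 3)/5 = -93/125.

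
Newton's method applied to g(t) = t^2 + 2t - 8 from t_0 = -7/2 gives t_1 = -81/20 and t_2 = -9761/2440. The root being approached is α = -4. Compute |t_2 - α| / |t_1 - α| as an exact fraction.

1/122

t_1 - α = -81/20 - (-4) = -81/20 + 4 = -1/20, so |t_1 - α| = 1/20.
t_2 - α = -9761/2440 - (-4) = -9761/2440 + 4 = -1/2440, so |t_2 - α| = 1/2440.
Ratio = (1/2440) / (1/20) = 1/122.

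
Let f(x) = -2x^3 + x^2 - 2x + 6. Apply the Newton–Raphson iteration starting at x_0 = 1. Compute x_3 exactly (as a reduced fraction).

912993/666650

f'(x) = -6x^2 + 2x - 2.
f(1) = 3, f'(1) = -6, so x_1 = 1 - 3/(-6) = 3/2.
f(3/2) = -3/2, f'(3/2) = -25/2, so x_2 = (3/2) - (-3/2)/(-25/2) = 69/50.
f(69/50) = -1746/15625, f'(69/50) = -13333/1250, so x_3 = (69/50) - (-1746/15625)/(-13333/1250) = 912993/666650.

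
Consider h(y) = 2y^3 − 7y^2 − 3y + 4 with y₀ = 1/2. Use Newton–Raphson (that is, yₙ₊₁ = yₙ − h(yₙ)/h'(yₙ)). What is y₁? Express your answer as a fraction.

21/34

h'(y) = 6y^2 − 14y − 3.
h(1/2) = 1, h'(1/2) = −17/2, so y₁ = (1/2) − 1/(−17/2) = 21/34.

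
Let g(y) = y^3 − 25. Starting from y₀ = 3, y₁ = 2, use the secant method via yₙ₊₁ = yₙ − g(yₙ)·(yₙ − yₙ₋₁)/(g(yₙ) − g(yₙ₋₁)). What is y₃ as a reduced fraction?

g(3) = 2, g(2) = −17. y₂ = 2 − (−17)·(2 − 3)/((−17) − 2) = 55/19.
g(2) = −17, g(55/19) = −5100/6859. y₃ = (55/19) − (−5100/6859)·((55/19) − 2)/((−5100/6859) − (−17)) = 19255/6559.

19255/6559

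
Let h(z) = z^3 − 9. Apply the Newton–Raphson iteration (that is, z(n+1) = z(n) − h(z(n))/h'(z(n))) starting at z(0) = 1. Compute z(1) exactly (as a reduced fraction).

h'(z) = 3z^2.
h(1) = −8, h'(1) = 3, so z(1) = 1 − (−8)/3 = 11/3.

11/3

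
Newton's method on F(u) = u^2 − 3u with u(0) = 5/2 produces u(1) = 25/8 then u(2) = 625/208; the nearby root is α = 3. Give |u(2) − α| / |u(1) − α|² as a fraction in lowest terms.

4/13

u(1) − α = 25/8 − 3 = 1/8, so |u(1) − α| = 1/8.
u(2) − α = 625/208 − 3 = 1/208, so |u(2) − α| = 1/208.
|u(1) − α|² = 1/64.
Ratio = (1/208) / (1/64) = 4/13.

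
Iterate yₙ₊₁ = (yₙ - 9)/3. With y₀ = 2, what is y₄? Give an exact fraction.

-358/81

y₁ = (2 - 9)/3 = -7/3.
y₂ = ((-7/3) - 9)/3 = -34/9.
y₃ = ((-34/9) - 9)/3 = -115/27.
y₄ = ((-115/27) - 9)/3 = -358/81.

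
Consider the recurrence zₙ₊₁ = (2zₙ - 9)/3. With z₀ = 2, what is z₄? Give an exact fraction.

-553/81

z₁ = (2·2 - 9)/3 = -5/3.
z₂ = (2·(-5/3) - 9)/3 = -37/9.
z₃ = (2·(-37/9) - 9)/3 = -155/27.
z₄ = (2·(-155/27) - 9)/3 = -553/81.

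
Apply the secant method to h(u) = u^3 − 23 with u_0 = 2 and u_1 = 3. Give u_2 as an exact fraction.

53/19

h(2) = −15, h(3) = 4. u_2 = 3 − 4·(3 − 2)/(4 − (−15)) = 53/19.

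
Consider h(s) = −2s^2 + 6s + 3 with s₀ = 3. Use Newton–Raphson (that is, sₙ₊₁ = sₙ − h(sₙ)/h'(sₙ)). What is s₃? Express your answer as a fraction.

h'(s) = −4s + 6.
h(3) = 3, h'(3) = −6, so s₁ = 3 − 3/(−6) = 7/2.
h(7/2) = −1/2, h'(7/2) = −8, so s₂ = (7/2) − (−1/2)/(−8) = 55/16.
h(55/16) = −1/128, h'(55/16) = −31/4, so s₃ = (55/16) − (−1/128)/(−31/4) = 3409/992.

3409/992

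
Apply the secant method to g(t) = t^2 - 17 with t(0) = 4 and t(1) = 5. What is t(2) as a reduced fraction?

37/9

g(4) = -1, g(5) = 8. t(2) = 5 - 8·(5 - 4)/(8 - (-1)) = 37/9.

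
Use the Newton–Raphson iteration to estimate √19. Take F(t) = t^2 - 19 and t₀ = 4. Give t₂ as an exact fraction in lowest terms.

F'(t) = 2t.
F(4) = -3, F'(4) = 8, so t₁ = 4 - (-3)/8 = 35/8.
F(35/8) = 9/64, F'(35/8) = 35/4, so t₂ = (35/8) - (9/64)/(35/4) = 2441/560.

2441/560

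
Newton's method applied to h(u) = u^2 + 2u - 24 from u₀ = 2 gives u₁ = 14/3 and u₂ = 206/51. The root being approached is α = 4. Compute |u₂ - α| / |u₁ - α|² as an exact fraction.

u₁ - α = 14/3 - 4 = 2/3, so |u₁ - α| = 2/3.
u₂ - α = 206/51 - 4 = 2/51, so |u₂ - α| = 2/51.
|u₁ - α|² = 4/9.
Ratio = (2/51) / (4/9) = 3/34.

3/34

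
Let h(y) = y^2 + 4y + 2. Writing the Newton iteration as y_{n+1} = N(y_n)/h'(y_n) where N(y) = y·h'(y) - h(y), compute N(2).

h'(y) = 2y + 4.
N(y) = y·h'(y) - h(y) = y·(2y + 4) - (y^2 + 4y + 2) = y^2 - 2.
N(2) = 2.

2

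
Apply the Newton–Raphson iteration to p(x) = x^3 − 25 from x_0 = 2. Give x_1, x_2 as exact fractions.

p'(x) = 3x^2.
p(2) = −17, p'(2) = 12, so x_1 = 2 − (−17)/12 = 41/12.
p(41/12) = 25721/1728, p'(41/12) = 1681/48, so x_2 = (41/12) − (25721/1728)/(1681/48) = 90521/30258.

x_1 = 41/12, x_2 = 90521/30258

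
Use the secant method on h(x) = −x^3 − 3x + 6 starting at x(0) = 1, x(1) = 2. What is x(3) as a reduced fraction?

342/271

h(1) = 2, h(2) = −8. x(2) = 2 − (−8)·(2 − 1)/((−8) − 2) = 6/5.
h(2) = −8, h(6/5) = 84/125. x(3) = (6/5) − (84/125)·((6/5) − 2)/((84/125) − (−8)) = 342/271.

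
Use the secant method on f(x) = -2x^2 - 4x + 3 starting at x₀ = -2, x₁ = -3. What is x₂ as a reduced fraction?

-5/2

f(-2) = 3, f(-3) = -3. x₂ = (-3) - (-3)·((-3) - (-2))/((-3) - 3) = -5/2.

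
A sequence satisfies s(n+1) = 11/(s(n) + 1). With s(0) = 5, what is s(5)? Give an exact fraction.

s(1) = 11/(5 + 1) = 11/6.
s(2) = 11/(11/6 + 1) = 66/17.
s(3) = 11/(66/17 + 1) = 187/83.
s(4) = 11/(187/83 + 1) = 913/270.
s(5) = 11/(913/270 + 1) = 2970/1183.

2970/1183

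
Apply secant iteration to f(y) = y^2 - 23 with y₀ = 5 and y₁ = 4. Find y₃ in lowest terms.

f(5) = 2, f(4) = -7. y₂ = 4 - (-7)·(4 - 5)/((-7) - 2) = 43/9.
f(4) = -7, f(43/9) = -14/81. y₃ = (43/9) - (-14/81)·((43/9) - 4)/((-14/81) - (-7)) = 379/79.

379/79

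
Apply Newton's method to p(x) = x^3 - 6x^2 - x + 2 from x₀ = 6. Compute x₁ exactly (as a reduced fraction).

p'(x) = 3x^2 - 12x - 1.
p(6) = -4, p'(6) = 35, so x₁ = 6 - (-4)/35 = 214/35.

214/35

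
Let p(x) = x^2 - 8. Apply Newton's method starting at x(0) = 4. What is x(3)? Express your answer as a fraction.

577/204

p'(x) = 2x.
p(4) = 8, p'(4) = 8, so x(1) = 4 - 8/8 = 3.
p(3) = 1, p'(3) = 6, so x(2) = 3 - 1/6 = 17/6.
p(17/6) = 1/36, p'(17/6) = 17/3, so x(3) = (17/6) - (1/36)/(17/3) = 577/204.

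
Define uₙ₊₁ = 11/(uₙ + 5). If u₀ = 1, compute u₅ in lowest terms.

u₁ = 11/(1 + 5) = 11/6.
u₂ = 11/(11/6 + 5) = 66/41.
u₃ = 11/(66/41 + 5) = 451/271.
u₄ = 11/(451/271 + 5) = 2981/1806.
u₅ = 11/(2981/1806 + 5) = 19866/12011.

19866/12011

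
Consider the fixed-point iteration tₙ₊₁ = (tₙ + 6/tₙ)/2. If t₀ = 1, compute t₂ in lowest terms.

t₁ = (1 + 6/1)/2 = 7/2.
t₂ = (7/2 + 6/(7/2))/2 = 73/28.

73/28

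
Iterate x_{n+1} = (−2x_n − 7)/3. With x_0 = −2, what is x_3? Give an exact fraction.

x_1 = (−2·(−2) − 7)/3 = −1.
x_2 = (−2·(−1) − 7)/3 = −5/3.
x_3 = (−2·(−5/3) − 7)/3 = −11/9.

−11/9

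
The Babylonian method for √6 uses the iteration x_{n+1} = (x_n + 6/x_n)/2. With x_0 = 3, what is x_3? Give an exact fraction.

x_1 = (3 + 6/3)/2 = 5/2.
x_2 = (5/2 + 6/(5/2))/2 = 49/20.
x_3 = (49/20 + 6/(49/20))/2 = 4801/1960.

4801/1960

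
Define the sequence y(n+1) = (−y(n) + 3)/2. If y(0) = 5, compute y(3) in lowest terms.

1/2

y(1) = (−5 + 3)/2 = −1.
y(2) = (−(−1) + 3)/2 = 2.
y(3) = (−2 + 3)/2 = 1/2.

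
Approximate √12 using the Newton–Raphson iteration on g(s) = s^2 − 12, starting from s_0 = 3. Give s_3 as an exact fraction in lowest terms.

g'(s) = 2s.
g(3) = −3, g'(3) = 6, so s_1 = 3 − (−3)/6 = 7/2.
g(7/2) = 1/4, g'(7/2) = 7, so s_2 = (7/2) − (1/4)/7 = 97/28.
g(97/28) = 1/784, g'(97/28) = 97/14, so s_3 = (97/28) − (1/784)/(97/14) = 18817/5432.

18817/5432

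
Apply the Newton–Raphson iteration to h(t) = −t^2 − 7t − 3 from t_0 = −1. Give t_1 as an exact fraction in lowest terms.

h'(t) = −2t − 7.
h(−1) = 3, h'(−1) = −5, so t_1 = (−1) − 3/(−5) = −2/5.

−2/5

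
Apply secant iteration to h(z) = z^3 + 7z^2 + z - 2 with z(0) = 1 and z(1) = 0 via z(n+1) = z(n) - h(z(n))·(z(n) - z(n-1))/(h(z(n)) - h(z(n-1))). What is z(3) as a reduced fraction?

162/211

h(1) = 7, h(0) = -2. z(2) = 0 - (-2)·(0 - 1)/((-2) - 7) = 2/9.
h(0) = -2, h(2/9) = -1036/729. z(3) = (2/9) - (-1036/729)·((2/9) - 0)/((-1036/729) - (-2)) = 162/211.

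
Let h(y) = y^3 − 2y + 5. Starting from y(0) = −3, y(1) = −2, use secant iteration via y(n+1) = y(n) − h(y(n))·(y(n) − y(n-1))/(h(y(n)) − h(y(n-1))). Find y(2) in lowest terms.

−35/17

h(−3) = −16, h(−2) = 1. y(2) = (−2) − 1·((−2) − (−3))/(1 − (−16)) = −35/17.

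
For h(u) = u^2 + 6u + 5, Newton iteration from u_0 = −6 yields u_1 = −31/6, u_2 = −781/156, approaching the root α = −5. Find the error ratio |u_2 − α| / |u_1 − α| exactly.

1/26

u_1 − α = −31/6 − (−5) = −31/6 + 5 = −1/6, so |u_1 − α| = 1/6.
u_2 − α = −781/156 − (−5) = −781/156 + 5 = −1/156, so |u_2 − α| = 1/156.
Ratio = (1/156) / (1/6) = 1/26.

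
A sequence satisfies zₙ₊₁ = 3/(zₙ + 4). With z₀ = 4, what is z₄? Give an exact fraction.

z₁ = 3/(4 + 4) = 3/8.
z₂ = 3/(3/8 + 4) = 24/35.
z₃ = 3/(24/35 + 4) = 105/164.
z₄ = 3/(105/164 + 4) = 492/761.

492/761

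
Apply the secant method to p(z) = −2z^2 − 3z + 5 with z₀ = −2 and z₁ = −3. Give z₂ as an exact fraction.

−17/7

p(−2) = 3, p(−3) = −4. z₂ = (−3) − (−4)·((−3) − (−2))/((−4) − 3) = −17/7.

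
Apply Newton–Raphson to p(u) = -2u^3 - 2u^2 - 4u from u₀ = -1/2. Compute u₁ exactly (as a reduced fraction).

0

p'(u) = -6u^2 - 4u - 4.
p(-1/2) = 7/4, p'(-1/2) = -7/2, so u₁ = (-1/2) - (7/4)/(-7/2) = 0.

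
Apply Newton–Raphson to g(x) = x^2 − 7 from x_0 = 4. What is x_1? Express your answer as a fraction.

23/8

g'(x) = 2x.
g(4) = 9, g'(4) = 8, so x_1 = 4 − 9/8 = 23/8.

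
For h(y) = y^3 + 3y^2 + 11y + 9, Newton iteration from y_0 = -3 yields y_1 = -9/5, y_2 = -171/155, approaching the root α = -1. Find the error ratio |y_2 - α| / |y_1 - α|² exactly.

5/31

y_1 - α = -9/5 - (-1) = -9/5 + 1 = -4/5, so |y_1 - α| = 4/5.
y_2 - α = -171/155 - (-1) = -171/155 + 1 = -16/155, so |y_2 - α| = 16/155.
|y_1 - α|² = 16/25.
Ratio = (16/155) / (16/25) = 5/31.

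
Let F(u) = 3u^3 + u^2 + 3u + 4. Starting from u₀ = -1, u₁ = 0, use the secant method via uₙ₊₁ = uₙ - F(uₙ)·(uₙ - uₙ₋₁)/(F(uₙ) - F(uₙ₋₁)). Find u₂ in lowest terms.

-4/5

F(-1) = -1, F(0) = 4. u₂ = 0 - 4·(0 - (-1))/(4 - (-1)) = -4/5.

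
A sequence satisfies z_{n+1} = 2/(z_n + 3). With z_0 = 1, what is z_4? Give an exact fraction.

z_1 = 2/(1 + 3) = 1/2.
z_2 = 2/(1/2 + 3) = 4/7.
z_3 = 2/(4/7 + 3) = 14/25.
z_4 = 2/(14/25 + 3) = 50/89.

50/89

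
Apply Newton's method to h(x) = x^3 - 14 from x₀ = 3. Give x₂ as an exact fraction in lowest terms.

452213/187272

h'(x) = 3x^2.
h(3) = 13, h'(3) = 27, so x₁ = 3 - 13/27 = 68/27.
h(68/27) = 38870/19683, h'(68/27) = 4624/243, so x₂ = (68/27) - (38870/19683)/(4624/243) = 452213/187272.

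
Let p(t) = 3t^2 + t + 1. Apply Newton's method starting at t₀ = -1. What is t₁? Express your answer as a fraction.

-2/5

p'(t) = 6t + 1.
p(-1) = 3, p'(-1) = -5, so t₁ = (-1) - 3/(-5) = -2/5.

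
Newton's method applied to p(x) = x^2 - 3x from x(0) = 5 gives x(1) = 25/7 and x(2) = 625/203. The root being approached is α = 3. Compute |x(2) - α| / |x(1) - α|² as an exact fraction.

7/29

x(1) - α = 25/7 - 3 = 4/7, so |x(1) - α| = 4/7.
x(2) - α = 625/203 - 3 = 16/203, so |x(2) - α| = 16/203.
|x(1) - α|² = 16/49.
Ratio = (16/203) / (16/49) = 7/29.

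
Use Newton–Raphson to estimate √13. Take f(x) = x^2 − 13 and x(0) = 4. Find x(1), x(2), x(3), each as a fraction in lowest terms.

f'(x) = 2x.
f(4) = 3, f'(4) = 8, so x(1) = 4 − 3/8 = 29/8.
f(29/8) = 9/64, f'(29/8) = 29/4, so x(2) = (29/8) − (9/64)/(29/4) = 1673/464.
f(1673/464) = 81/215296, f'(1673/464) = 1673/232, so x(3) = (1673/464) − (81/215296)/(1673/232) = 5597777/1552544.

x(1) = 29/8, x(2) = 1673/464, x(3) = 5597777/1552544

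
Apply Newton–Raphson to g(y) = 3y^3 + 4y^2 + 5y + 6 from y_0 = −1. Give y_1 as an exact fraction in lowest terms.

g'(y) = 9y^2 + 8y + 5.
g(−1) = 2, g'(−1) = 6, so y_1 = (−1) − 2/6 = −4/3.

−4/3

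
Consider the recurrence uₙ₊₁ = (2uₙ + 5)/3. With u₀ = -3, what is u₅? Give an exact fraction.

959/243

u₁ = (2·(-3) + 5)/3 = -1/3.
u₂ = (2·(-1/3) + 5)/3 = 13/9.
u₃ = (2·(13/9) + 5)/3 = 71/27.
u₄ = (2·(71/27) + 5)/3 = 277/81.
u₅ = (2·(277/81) + 5)/3 = 959/243.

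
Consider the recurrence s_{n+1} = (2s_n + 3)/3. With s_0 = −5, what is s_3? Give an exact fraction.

17/27

s_1 = (2·(−5) + 3)/3 = −7/3.
s_2 = (2·(−7/3) + 3)/3 = −5/9.
s_3 = (2·(−5/9) + 3)/3 = 17/27.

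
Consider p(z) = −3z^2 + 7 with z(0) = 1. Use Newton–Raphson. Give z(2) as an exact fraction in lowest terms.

p'(z) = −6z.
p(1) = 4, p'(1) = −6, so z(1) = 1 − 4/(−6) = 5/3.
p(5/3) = −4/3, p'(5/3) = −10, so z(2) = (5/3) − (−4/3)/(−10) = 23/15.

23/15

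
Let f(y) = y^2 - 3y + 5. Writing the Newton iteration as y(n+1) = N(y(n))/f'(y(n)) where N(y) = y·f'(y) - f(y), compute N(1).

-4

f'(y) = 2y - 3.
N(y) = y·f'(y) - f(y) = y·(2y - 3) - (y^2 - 3y + 5) = y^2 - 5.
N(1) = -4.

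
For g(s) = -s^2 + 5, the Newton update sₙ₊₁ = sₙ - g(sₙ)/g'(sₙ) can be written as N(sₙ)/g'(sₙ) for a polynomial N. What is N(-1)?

g'(s) = -2s.
N(s) = s·g'(s) - g(s) = s·(-2s) - (-s^2 + 5) = -s^2 - 5.
N(-1) = -6.

-6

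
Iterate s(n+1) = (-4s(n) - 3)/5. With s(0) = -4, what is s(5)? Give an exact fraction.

2713/3125

s(1) = (-4·(-4) - 3)/5 = 13/5.
s(2) = (-4·(13/5) - 3)/5 = -67/25.
s(3) = (-4·(-67/25) - 3)/5 = 193/125.
s(4) = (-4·(193/125) - 3)/5 = -1147/625.
s(5) = (-4·(-1147/625) - 3)/5 = 2713/3125.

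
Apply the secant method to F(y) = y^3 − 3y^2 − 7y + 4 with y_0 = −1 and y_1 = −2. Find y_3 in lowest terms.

−2276/1219

F(−1) = 7, F(−2) = −2. y_2 = (−2) − (−2)·((−2) − (−1))/((−2) − 7) = −16/9.
F(−2) = −2, F(−16/9) = 980/729. y_3 = (−16/9) − (980/729)·((−16/9) − (−2))/((980/729) − (−2)) = −2276/1219.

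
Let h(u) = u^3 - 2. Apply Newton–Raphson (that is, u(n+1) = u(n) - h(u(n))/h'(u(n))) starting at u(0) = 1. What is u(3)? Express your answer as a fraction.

1126819/894348

h'(u) = 3u^2.
h(1) = -1, h'(1) = 3, so u(1) = 1 - (-1)/3 = 4/3.
h(4/3) = 10/27, h'(4/3) = 16/3, so u(2) = (4/3) - (10/27)/(16/3) = 91/72.
h(91/72) = 7075/373248, h'(91/72) = 8281/1728, so u(3) = (91/72) - (7075/373248)/(8281/1728) = 1126819/894348.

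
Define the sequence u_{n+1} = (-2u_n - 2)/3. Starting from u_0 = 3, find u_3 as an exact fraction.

-38/27

u_1 = (-2·3 - 2)/3 = -8/3.
u_2 = (-2·(-8/3) - 2)/3 = 10/9.
u_3 = (-2·(10/9) - 2)/3 = -38/27.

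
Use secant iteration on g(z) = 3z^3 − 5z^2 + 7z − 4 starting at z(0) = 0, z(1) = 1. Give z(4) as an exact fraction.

g(0) = −4, g(1) = 1. z(2) = 1 − 1·(1 − 0)/(1 − (−4)) = 4/5.
g(1) = 1, g(4/5) = −8/125. z(3) = (4/5) − (−8/125)·((4/5) − 1)/((−8/125) − 1) = 108/133.
g(4/5) = −8/125, g(108/133) = −15088/2352637. z(4) = (108/133) − (−15088/2352637)·((108/133) − (4/5))/((−15088/2352637) − (−8/125)) = 1721812/2116887.

1721812/2116887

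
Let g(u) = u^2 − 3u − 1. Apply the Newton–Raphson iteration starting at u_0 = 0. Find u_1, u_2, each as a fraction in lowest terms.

g'(u) = 2u − 3.
g(0) = −1, g'(0) = −3, so u_1 = 0 − (−1)/(−3) = −1/3.
g(−1/3) = 1/9, g'(−1/3) = −11/3, so u_2 = (−1/3) − (1/9)/(−11/3) = −10/33.

u_1 = −1/3, u_2 = −10/33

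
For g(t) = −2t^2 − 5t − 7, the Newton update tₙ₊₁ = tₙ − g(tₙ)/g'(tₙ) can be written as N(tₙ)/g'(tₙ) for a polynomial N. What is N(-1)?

5

g'(t) = −4t − 5.
N(t) = t·g'(t) − g(t) = t·(−4t − 5) − (−2t^2 − 5t − 7) = −2t^2 + 7.
N(-1) = 5.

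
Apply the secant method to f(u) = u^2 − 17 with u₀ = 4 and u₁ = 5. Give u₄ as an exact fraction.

f(4) = −1, f(5) = 8. u₂ = 5 − 8·(5 − 4)/(8 − (−1)) = 37/9.
f(5) = 8, f(37/9) = −8/81. u₃ = (37/9) − (−8/81)·((37/9) − 5)/((−8/81) − 8) = 169/41.
f(37/9) = −8/81, f(169/41) = −16/1681. u₄ = (169/41) − (−16/1681)·((169/41) − (37/9))/((−16/1681) − (−8/81)) = 6263/1519.

6263/1519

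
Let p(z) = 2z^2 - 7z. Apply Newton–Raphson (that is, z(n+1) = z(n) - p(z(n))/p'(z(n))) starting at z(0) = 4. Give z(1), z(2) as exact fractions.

z(1) = 32/9, z(2) = 2048/585

p'(z) = 4z - 7.
p(4) = 4, p'(4) = 9, so z(1) = 4 - 4/9 = 32/9.
p(32/9) = 32/81, p'(32/9) = 65/9, so z(2) = (32/9) - (32/81)/(65/9) = 2048/585.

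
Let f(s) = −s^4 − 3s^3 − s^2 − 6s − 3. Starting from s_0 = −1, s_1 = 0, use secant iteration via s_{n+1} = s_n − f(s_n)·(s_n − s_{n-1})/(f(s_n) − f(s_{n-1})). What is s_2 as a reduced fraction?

f(−1) = 4, f(0) = −3. s_2 = 0 − (−3)·(0 − (−1))/((−3) − 4) = −3/7.

−3/7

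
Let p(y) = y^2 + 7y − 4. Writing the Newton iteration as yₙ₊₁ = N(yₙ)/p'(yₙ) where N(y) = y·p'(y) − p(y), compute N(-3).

p'(y) = 2y + 7.
N(y) = y·p'(y) − p(y) = y·(2y + 7) − (y^2 + 7y − 4) = y^2 + 4.
N(-3) = 13.

13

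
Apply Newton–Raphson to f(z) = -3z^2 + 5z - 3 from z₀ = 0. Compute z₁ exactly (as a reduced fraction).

3/5

f'(z) = -6z + 5.
f(0) = -3, f'(0) = 5, so z₁ = 0 - (-3)/5 = 3/5.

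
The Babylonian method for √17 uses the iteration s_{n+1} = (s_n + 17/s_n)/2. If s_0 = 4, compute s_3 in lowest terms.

s_1 = (4 + 17/4)/2 = 33/8.
s_2 = (33/8 + 17/(33/8))/2 = 2177/528.
s_3 = (2177/528 + 17/(2177/528))/2 = 9478657/2298912.

9478657/2298912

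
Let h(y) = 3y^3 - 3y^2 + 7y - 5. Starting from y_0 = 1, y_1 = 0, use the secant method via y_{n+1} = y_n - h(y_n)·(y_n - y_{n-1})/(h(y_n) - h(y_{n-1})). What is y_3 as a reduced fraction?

h(1) = 2, h(0) = -5. y_2 = 0 - (-5)·(0 - 1)/((-5) - 2) = 5/7.
h(0) = -5, h(5/7) = -150/343. y_3 = (5/7) - (-150/343)·((5/7) - 0)/((-150/343) - (-5)) = 245/313.

245/313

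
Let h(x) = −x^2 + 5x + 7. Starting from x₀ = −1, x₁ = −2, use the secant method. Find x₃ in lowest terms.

h(−1) = 1, h(−2) = −7. x₂ = (−2) − (−7)·((−2) − (−1))/((−7) − 1) = −9/8.
h(−2) = −7, h(−9/8) = 7/64. x₃ = (−9/8) − (7/64)·((−9/8) − (−2))/((7/64) − (−7)) = −74/65.

−74/65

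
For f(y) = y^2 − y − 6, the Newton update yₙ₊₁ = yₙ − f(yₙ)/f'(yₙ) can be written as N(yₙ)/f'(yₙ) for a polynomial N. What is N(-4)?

22

f'(y) = 2y − 1.
N(y) = y·f'(y) − f(y) = y·(2y − 1) − (y^2 − y − 6) = y^2 + 6.
N(-4) = 22.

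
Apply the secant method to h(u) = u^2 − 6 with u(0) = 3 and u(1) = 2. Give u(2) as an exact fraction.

12/5

h(3) = 3, h(2) = −2. u(2) = 2 − (−2)·(2 − 3)/((−2) − 3) = 12/5.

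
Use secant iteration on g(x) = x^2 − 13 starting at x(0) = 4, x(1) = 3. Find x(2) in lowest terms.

25/7

g(4) = 3, g(3) = −4. x(2) = 3 − (−4)·(3 − 4)/((−4) − 3) = 25/7.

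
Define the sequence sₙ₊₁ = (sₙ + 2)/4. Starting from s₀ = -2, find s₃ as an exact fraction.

5/8

s₁ = ((-2) + 2)/4 = 0.
s₂ = (0 + 2)/4 = 1/2.
s₃ = ((1/2) + 2)/4 = 5/8.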